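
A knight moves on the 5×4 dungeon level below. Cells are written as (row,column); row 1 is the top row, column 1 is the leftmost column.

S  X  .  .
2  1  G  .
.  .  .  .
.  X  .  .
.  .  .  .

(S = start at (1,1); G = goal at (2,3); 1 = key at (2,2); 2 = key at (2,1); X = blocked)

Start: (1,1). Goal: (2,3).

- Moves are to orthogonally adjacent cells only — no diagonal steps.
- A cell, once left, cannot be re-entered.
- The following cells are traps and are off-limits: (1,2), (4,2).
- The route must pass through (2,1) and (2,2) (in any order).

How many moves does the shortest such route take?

3

Any route passes through (2,1) and (2,2) in some order between (1,1) and (2,3). Summing Manhattan distances along each leg and taking the cheapest ordering ((1,1) → (2,1) → (2,2) → (2,3)) gives a lower bound of 1 + 1 + 1 = 3 moves.
A route of 3 moves achieves this: (1,1) → (2,1) → (2,2) → (2,3).
Since 3 matches the lower bound, it is optimal.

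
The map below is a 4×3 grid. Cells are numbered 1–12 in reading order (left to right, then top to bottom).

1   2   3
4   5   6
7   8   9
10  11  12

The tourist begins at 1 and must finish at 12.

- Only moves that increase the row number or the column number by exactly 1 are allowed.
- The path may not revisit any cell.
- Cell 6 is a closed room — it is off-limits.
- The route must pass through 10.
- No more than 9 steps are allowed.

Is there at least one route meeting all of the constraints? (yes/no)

yes

One route that works: 1 → 4 → 7 → 10 → 11 → 12.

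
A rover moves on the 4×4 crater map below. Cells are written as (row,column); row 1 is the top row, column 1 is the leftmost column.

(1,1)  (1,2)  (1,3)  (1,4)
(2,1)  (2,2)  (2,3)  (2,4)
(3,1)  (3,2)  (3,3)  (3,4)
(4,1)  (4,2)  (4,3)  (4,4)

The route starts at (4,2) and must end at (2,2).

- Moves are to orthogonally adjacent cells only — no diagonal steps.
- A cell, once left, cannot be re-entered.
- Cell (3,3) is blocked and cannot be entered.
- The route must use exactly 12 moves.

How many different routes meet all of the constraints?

2

Need simple routes of exactly 12 moves from (4,2) to (2,2) (Manhattan distance 2, so 5 moves are spent on a detour and 5 undoing it).
Enumerating: (4,2) (4,3) (4,4) (3,4) (2,4) (1,4) (1,3) (1,2) (1,1) (2,1) (3,1) (3,2) (2,2) | (4,2) (4,3) (4,4) (3,4) (2,4) (2,3) (1,3) (1,2) (1,1) (2,1) (3,1) (3,2) (2,2).
That gives 2 routes.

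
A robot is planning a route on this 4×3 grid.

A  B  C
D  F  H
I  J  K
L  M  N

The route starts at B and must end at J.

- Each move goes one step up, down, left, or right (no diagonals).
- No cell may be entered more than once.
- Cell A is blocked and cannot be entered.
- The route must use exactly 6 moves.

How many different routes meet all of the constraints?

Need simple routes of exactly 6 moves from B to J (Manhattan distance 2, so 2 moves are spent on a detour and 2 undoing it).
Enumerating: B F D I L M J | B F H K N M J | B C H K N M J | B C H F D I J.
That gives 4 routes.

4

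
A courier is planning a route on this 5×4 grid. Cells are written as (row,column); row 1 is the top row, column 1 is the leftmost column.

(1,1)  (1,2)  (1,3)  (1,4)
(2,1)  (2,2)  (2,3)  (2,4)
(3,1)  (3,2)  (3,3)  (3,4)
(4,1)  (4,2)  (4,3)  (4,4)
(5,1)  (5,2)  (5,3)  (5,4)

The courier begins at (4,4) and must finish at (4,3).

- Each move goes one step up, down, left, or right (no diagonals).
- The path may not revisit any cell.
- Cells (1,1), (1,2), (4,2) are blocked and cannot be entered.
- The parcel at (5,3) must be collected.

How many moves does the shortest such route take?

3

Any route passes through (5,3) somewhere between (4,4) and (4,3). Summing Manhattan distances along the two legs ((4,4) → (5,3) → (4,3)) gives a lower bound of 2 + 1 = 3 moves.
A route of 3 moves achieves this: (4,4) → (5,4) → (5,3) → (4,3).
Since 3 matches the lower bound, it is optimal.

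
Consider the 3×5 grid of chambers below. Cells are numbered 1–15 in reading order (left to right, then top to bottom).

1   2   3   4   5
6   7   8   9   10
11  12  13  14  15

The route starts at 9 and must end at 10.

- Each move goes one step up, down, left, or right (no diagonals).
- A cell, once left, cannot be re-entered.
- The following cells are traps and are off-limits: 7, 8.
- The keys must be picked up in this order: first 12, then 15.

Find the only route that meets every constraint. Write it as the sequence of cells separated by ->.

The waypoints must appear in the order 12, 15, with no cell reused.
Route from 9: up 1 to 4, left 3 to 1, down 2 to 11, right 4 to 15, up 1 to 10 — 11 moves in all.
Check: order respected (12 at step 7, 15 at step 10).

9 -> 4 -> 3 -> 2 -> 1 -> 6 -> 11 -> 12 -> 13 -> 14 -> 15 -> 10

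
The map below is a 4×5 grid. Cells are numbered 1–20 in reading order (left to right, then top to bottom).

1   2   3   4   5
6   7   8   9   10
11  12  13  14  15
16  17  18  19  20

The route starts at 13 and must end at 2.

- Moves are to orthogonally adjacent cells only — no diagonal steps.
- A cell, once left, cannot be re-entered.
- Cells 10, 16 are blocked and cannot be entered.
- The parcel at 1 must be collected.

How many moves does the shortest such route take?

5

Any route passes through 1 somewhere between 13 and 2. Summing Manhattan distances along the two legs (13 → 1 → 2) gives a lower bound of 4 + 1 = 5 moves.
A route of 5 moves achieves this: 13 → 8 → 7 → 6 → 1 → 2.
Since 5 matches the lower bound, it is optimal.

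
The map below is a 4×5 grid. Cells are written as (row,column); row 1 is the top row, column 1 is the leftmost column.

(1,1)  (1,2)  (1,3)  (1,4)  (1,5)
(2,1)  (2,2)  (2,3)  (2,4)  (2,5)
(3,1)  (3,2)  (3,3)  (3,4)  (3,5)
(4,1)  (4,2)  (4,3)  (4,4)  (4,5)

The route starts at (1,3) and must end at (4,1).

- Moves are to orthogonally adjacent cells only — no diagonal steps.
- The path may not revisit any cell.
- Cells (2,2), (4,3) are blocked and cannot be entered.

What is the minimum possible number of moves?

5

The Manhattan distance from (1,3) to (4,1) is |1−4| + |3−1| = 5, so at least 5 moves are needed.
A route of 5 moves achieves this: (1,3) → (2,3) → (3,3) → (3,2) → (4,2) → (4,1).
Since 5 matches the lower bound, it is optimal.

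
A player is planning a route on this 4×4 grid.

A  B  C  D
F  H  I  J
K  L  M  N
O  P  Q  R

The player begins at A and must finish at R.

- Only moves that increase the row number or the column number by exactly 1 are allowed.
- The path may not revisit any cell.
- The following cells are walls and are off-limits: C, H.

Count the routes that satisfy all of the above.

A right/down-only route from A to R makes exactly 3 down-moves and 3 right-moves in some order.
With no other constraints that would be C(6,3) = 20 routes.
Subtract routes through each blocked cell (inclusion–exclusion for overlaps): − through C: 4 − through H: 12 → 4.
That gives 4 routes.

4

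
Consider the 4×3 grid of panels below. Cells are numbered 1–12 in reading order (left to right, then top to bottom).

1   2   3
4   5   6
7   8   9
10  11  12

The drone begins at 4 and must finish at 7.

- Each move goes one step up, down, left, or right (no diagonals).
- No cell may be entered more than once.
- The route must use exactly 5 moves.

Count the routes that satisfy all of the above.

Need simple routes of exactly 5 moves from 4 to 7 (Manhattan distance 1, so 2 moves are spent on a detour and 2 undoing it).
Enumerating: 4 1 2 5 8 7 | 4 5 8 11 10 7 | 4 5 6 9 8 7.
That gives 3 routes.

3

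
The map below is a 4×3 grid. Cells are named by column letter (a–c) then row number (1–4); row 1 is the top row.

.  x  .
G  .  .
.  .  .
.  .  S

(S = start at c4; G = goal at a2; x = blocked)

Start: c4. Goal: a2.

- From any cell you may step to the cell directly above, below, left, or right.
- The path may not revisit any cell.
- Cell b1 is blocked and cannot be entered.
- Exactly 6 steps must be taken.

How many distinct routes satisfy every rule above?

4

Need simple routes of exactly 6 moves from c4 to a2 (Manhattan distance 4, so 1 moves are spent on a detour and 1 undoing it).
Enumerating: c4 c3 c2 b2 b3 a3 a2 | c4 c3 b3 b4 a4 a3 a2 | c4 b4 b3 c3 c2 b2 a2 | c4 b4 a4 a3 b3 b2 a2.
That gives 4 routes.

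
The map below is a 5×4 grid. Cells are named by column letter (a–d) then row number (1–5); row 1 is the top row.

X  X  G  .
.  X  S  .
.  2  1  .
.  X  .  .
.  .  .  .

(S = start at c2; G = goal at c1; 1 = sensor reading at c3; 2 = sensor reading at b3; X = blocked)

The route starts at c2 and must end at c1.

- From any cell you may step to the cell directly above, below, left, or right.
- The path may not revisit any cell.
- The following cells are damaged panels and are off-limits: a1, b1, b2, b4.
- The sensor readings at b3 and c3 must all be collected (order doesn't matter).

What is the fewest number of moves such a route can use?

13

Any route passes through b3 and c3 in some order between c2 and c1. Summing Manhattan distances along each leg and taking the cheapest ordering (c2 → c3 → b3 → c1) gives a lower bound of 1 + 1 + 3 = 5 moves.
The shortest route satisfying every rule uses 13 moves: c2 → c3 → b3 → a3 → a4 → a5 → b5 → c5 → c4 → d4 → d3 → d2 → d1 → c1.
The bound of 5 isn't tight here; checking systematically, no route of length 5 through 12 satisfies every constraint (on a 4-connected grid the length of any start-to-goal walk has the same parity as the Manhattan bound, so only lengths 5, 7, 9, … need checking), so 13 is the minimum.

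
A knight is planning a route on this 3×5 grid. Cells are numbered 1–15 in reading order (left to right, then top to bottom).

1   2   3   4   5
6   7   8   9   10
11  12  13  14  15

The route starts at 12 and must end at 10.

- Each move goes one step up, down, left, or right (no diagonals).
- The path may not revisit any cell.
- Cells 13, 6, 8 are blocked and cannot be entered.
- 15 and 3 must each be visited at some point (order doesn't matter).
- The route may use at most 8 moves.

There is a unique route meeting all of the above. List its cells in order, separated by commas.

12, 7, 2, 3, 4, 9, 14, 15, 10

The budget equals the shortest possible length, so every move has to be on a shortest route through the required cells.
Route from 12: up 2 to 2, right 2 to 4, down 2 to 14, right 1 to 15, up 1 to 10 — 8 moves in all.
Check: all required cells visited; 8 ≤ 8 moves.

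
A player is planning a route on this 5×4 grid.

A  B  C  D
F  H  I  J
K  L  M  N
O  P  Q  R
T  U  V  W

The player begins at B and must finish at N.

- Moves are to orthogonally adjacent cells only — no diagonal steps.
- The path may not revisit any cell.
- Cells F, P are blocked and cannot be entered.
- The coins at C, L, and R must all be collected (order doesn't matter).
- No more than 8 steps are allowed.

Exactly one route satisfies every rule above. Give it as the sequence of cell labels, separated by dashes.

The 8-move cap with required stops at C, L, R leaves no slack for detours.
Route from B: right to C, down to I, left to H, down to L, right to M, down to Q, right to R, up to N — 8 moves in all.
Check: all required cells visited; 8 ≤ 8 moves.

B - C - I - H - L - M - Q - R - N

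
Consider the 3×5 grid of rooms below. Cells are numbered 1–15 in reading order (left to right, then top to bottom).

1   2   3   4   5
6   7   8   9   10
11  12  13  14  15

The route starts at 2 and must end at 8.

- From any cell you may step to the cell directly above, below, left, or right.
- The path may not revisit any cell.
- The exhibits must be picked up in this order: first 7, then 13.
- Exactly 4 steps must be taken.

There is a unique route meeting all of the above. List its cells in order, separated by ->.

The waypoints must appear in the order 7, 13, with no cell reused.
Route from 2: 2× down (reaching 12), right to 13, up to 8 — 4 moves in all.
Check: order respected (7 at step 1, 13 at step 3); 4 moves as required.

2 -> 7 -> 12 -> 13 -> 8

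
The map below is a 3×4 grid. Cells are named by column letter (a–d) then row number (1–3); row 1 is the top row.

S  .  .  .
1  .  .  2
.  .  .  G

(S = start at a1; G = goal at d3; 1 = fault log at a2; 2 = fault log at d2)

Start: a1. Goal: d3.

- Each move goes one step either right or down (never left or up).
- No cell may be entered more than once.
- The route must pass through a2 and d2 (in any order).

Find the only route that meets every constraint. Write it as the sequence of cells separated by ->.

a1 -> a2 -> b2 -> c2 -> d2 -> d3

Moves only go right or down, so the column and row indices never decrease.
Route from a1: down to a2, 3× right (reaching d2), down to d3 — 5 moves in all.
Check: all required cells visited.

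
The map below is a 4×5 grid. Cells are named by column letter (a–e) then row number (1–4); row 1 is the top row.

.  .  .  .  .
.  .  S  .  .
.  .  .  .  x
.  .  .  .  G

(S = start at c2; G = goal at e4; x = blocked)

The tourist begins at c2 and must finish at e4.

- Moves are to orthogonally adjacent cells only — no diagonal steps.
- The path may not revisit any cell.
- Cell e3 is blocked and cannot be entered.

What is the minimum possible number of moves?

4

The Manhattan distance from c2 to e4 is |2−4| + |3−5| = 4, so at least 4 moves are needed.
A route of 4 moves achieves this: c2 → c3 → c4 → d4 → e4.
Since 4 matches the lower bound, it is optimal.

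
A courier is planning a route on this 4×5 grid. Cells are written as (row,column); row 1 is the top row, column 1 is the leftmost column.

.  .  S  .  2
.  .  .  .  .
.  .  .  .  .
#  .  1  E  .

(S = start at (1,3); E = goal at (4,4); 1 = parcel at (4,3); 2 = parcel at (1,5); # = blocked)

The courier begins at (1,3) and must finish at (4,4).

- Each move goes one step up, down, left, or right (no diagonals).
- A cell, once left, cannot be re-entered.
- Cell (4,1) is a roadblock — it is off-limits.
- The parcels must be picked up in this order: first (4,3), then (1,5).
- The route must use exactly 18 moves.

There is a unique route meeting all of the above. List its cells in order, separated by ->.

The waypoints must appear in the order (4,3), (1,5), with no cell reused.
Route from (1,3): down to (2,3), left to (2,2), up to (1,2), left to (1,1), 2× down (reaching (3,1)), right to (3,2), down to (4,2), right to (4,3), up to (3,3), right to (3,4), 2× up (reaching (1,4)), right to (1,5), 3× down (reaching (4,5)), left to (4,4) — 18 moves in all.
Check: order respected (1 at step 9, 2 at step 14); 18 moves as required.

(1,3) -> (2,3) -> (2,2) -> (1,2) -> (1,1) -> (2,1) -> (3,1) -> (3,2) -> (4,2) -> (4,3) -> (3,3) -> (3,4) -> (2,4) -> (1,4) -> (1,5) -> (2,5) -> (3,5) -> (4,5) -> (4,4)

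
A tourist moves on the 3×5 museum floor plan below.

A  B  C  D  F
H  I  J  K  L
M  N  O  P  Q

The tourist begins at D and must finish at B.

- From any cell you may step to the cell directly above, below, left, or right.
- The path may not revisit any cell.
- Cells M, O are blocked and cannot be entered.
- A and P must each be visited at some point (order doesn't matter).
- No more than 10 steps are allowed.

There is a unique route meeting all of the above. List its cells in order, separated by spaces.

Any route must reach A and P and still end at B within 10 moves, so the order of the required stops is forced.
Route from D: right to F, 2× down (reaching Q), left to P, up to K, 3× left (reaching H), up to A, right to B — 10 moves in all.
Check: all required cells visited; 10 ≤ 10 moves.

D F L Q P K J I H A B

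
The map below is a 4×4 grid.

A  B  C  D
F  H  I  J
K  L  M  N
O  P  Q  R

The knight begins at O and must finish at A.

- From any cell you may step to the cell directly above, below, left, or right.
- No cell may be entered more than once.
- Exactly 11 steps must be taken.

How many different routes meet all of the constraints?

Need simple routes of exactly 11 moves from O to A (Manhattan distance 3, so 4 moves are spent on a detour and 4 undoing it).
Branch systematically from the start, pruning whenever the remaining move budget drops below the Manhattan distance to A or differs from it in parity. Grouping the completions by first move — via K: 28; via P: 33 — and summing: 28 + 33 = 61.
That gives 61 routes.

61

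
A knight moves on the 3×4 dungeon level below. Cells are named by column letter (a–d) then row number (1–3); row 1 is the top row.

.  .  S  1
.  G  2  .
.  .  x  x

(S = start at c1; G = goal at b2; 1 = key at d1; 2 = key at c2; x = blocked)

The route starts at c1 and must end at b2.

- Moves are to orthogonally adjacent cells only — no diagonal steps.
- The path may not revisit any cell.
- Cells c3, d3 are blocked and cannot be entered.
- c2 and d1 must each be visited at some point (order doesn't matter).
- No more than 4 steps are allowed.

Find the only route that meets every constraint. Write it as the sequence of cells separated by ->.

c1 -> d1 -> d2 -> c2 -> b2

Any route must reach c2 and d1 and still end at b2 within 4 moves, so the order of the required stops is forced.
Route from c1: right to d1, down to d2, 2× left (reaching b2) — 4 moves in all.
Check: all required cells visited; 4 ≤ 4 moves.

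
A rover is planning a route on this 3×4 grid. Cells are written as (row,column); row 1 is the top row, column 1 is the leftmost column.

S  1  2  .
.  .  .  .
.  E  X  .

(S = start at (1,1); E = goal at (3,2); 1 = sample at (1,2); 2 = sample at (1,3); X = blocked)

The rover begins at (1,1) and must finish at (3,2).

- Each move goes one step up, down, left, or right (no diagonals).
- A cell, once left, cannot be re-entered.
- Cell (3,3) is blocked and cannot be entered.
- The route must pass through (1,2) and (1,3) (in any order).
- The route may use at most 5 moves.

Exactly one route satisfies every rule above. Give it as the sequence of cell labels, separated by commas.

(1,1), (1,2), (1,3), (2,3), (2,2), (3,2)

Any route must reach (1,2) and (1,3) and still end at (3,2) within 5 moves, so the order of the required stops is forced.
Route from (1,1): right 2 to (1,3), down 1 to (2,3), left 1 to (2,2), down 1 to (3,2) — 5 moves in all.
Check: all required cells visited; 5 ≤ 5 moves.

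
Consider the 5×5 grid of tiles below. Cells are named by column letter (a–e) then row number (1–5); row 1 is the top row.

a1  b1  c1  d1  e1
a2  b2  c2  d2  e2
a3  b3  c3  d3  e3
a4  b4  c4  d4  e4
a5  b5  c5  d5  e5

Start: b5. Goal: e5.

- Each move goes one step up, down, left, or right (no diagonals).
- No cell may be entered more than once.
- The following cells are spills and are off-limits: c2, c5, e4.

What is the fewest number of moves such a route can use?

5

The Manhattan distance from b5 to e5 is |5−5| + |2−5| = 3, so at least 3 moves are needed.
That bound ignores the blocked cells. Measuring each leg by the fewest moves that actually steer around them (b5→e5: 5) raises the lower bound to 5.
A route of 5 moves exists: b5 → b4 → c4 → d4 → d5 → e5.
Since 5 matches that lower bound, it is optimal.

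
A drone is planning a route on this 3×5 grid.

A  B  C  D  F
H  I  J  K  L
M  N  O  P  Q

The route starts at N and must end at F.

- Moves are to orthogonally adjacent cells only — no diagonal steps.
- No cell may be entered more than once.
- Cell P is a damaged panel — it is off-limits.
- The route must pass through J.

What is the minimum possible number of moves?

Any route passes through J somewhere between N and F. Summing Manhattan distances along the two legs (N → J → F) gives a lower bound of 2 + 3 = 5 moves.
A route of 5 moves achieves this: N → I → J → C → D → F.
Since 5 matches the lower bound, it is optimal.

5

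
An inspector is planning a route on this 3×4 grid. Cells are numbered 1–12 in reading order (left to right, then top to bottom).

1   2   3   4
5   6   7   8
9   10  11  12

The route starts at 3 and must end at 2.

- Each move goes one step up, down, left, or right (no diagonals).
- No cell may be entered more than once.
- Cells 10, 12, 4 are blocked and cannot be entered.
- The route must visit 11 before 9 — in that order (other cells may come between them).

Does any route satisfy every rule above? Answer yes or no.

no

11 must be visited but has only one open neighbour (7), and it is neither the start nor the goal — the route would have to enter and leave through 7, re-entering it.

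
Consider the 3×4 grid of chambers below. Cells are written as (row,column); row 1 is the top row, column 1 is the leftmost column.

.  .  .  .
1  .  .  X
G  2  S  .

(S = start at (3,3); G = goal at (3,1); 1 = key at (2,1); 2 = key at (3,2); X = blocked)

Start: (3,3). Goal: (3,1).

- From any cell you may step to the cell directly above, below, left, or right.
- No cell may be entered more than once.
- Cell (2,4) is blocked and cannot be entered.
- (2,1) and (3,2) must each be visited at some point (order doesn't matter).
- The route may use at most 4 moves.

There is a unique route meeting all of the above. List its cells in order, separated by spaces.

The budget equals the shortest possible length, so every move has to be on a shortest route through the required cells.
Route from (3,3): left to (3,2), up to (2,2), left to (2,1), down to (3,1) — 4 moves in all.
Check: all required cells visited; 4 ≤ 4 moves.

(3,3) (3,2) (2,2) (2,1) (3,1)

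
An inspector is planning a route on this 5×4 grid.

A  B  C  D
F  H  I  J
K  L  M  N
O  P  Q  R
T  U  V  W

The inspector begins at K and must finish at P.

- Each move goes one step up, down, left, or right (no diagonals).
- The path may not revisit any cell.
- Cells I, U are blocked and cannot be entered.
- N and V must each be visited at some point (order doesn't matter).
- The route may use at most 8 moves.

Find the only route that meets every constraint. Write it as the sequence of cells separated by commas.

The 8-move cap with required stops at N, V leaves no slack for detours.
Route from K: right 3 to N, down 2 to W, left 1 to V, up 1 to Q, left 1 to P — 8 moves in all.
Check: all required cells visited; 8 ≤ 8 moves.

K, L, M, N, R, W, V, Q, P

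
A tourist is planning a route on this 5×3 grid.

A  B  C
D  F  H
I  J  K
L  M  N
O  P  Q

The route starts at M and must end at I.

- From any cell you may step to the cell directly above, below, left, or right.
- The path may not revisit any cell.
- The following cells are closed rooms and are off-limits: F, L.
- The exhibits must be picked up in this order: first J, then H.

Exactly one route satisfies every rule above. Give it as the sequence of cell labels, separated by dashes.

The waypoints must appear in the order J, H, with no cell reused.
Route from M: up to J, right to K, 2× up (reaching C), 2× left (reaching A), 2× down (reaching I) — 8 moves in all.
Check: order respected (J at step 1, H at step 3).

M - J - K - H - C - B - A - D - I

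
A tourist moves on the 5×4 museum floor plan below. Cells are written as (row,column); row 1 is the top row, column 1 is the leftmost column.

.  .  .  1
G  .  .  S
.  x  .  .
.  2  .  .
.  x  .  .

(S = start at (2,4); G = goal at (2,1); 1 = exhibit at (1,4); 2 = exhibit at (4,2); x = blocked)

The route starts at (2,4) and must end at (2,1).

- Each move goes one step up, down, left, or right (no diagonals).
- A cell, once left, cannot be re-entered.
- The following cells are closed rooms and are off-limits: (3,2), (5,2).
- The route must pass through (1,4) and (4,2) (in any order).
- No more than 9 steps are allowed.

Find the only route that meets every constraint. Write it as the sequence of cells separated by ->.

The budget equals the shortest possible length, so every move has to be on a shortest route through the required cells.
Route from (2,4): up 1 to (1,4), left 1 to (1,3), down 3 to (4,3), left 2 to (4,1), up 2 to (2,1) — 9 moves in all.
Check: all required cells visited; 9 ≤ 9 moves.

(2,4) -> (1,4) -> (1,3) -> (2,3) -> (3,3) -> (4,3) -> (4,2) -> (4,1) -> (3,1) -> (2,1)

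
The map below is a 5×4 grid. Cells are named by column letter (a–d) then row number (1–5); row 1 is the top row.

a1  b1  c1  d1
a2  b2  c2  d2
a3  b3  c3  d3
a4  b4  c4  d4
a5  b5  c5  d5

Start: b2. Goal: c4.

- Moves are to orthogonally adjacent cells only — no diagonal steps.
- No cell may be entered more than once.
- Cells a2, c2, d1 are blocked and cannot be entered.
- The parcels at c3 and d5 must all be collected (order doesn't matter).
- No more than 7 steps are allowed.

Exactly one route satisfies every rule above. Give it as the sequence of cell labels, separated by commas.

Any route must reach c3 and d5 and still end at c4 within 7 moves, so the order of the required stops is forced.
Route from b2: down 1 to b3, right 2 to d3, down 2 to d5, left 1 to c5, up 1 to c4 — 7 moves in all.
Check: all required cells visited; 7 ≤ 7 moves.

b2, b3, c3, d3, d4, d5, c5, c4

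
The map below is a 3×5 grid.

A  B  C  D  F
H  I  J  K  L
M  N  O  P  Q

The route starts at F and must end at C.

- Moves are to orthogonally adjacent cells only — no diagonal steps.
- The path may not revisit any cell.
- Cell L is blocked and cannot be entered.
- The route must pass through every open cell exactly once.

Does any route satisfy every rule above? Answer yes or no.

no

Cell Q has only one open neighbour but is neither the start nor the goal, so a Hamiltonian route would have to both enter and leave it through the same neighbour — impossible without revisiting.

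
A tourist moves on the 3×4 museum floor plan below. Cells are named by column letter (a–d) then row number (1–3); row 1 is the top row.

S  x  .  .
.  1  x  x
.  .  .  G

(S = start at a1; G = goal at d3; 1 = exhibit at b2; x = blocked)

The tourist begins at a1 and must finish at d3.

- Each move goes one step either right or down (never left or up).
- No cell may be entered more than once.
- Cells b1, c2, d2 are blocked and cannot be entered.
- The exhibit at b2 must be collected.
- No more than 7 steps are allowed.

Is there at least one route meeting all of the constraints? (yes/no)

yes

One route that works: a1 → a2 → b2 → b3 → c3 → d3.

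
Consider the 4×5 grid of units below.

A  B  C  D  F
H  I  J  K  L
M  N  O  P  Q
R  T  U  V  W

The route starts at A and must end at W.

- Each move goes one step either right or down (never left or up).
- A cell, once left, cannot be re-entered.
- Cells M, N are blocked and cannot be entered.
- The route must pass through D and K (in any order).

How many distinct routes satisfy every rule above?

A right/down-only route from A to W makes exactly 3 down-moves and 4 right-moves in some order.
With no other constraints that would be C(7,3) = 35 routes.
A monotone route can only reach the required cells in the order D, K, so split there and multiply the segment counts (each segment already excludes blocked cells): A→D: 1; D→K: 1; K→W: 3; product = 3.
That gives 3 routes.

3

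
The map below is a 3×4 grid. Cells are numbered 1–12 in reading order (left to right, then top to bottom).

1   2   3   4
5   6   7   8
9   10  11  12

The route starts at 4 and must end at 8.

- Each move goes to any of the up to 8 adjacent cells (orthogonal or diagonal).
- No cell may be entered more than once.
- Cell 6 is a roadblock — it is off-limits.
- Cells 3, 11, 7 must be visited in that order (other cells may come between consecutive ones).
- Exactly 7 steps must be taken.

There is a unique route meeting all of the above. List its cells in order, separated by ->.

The waypoints must appear in the order 3, 11, 7, with no cell reused.
Route from 4: left 2 to 2, down-left 1 to 5, down-right 1 to 10, right 1 to 11, up 1 to 7, right 1 to 8 — 7 moves in all.
Check: order respected (3 at step 1, 11 at step 5, 7 at step 6); 7 moves as required.

4 -> 3 -> 2 -> 5 -> 10 -> 11 -> 7 -> 8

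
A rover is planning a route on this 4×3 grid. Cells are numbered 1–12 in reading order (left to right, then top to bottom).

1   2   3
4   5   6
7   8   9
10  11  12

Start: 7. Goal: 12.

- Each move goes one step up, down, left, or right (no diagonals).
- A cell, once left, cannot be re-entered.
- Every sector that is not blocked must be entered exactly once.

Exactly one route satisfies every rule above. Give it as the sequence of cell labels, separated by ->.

7 -> 10 -> 11 -> 8 -> 5 -> 4 -> 1 -> 2 -> 3 -> 6 -> 9 -> 12

Need to visit all 12 open cells exactly once, starting at 7 and ending at 12.
Cell 3 has only two open neighbours (6 and 2), so the path must pass straight through it: one of those is the cell it's entered from and the other is where it exits.
Route from 7: down 1 to 10, right 1 to 11, up 2 to 5, left 1 to 4, up 1 to 1, right 2 to 3, down 3 to 12 — 11 moves in all.
Check: all 12 open cells covered.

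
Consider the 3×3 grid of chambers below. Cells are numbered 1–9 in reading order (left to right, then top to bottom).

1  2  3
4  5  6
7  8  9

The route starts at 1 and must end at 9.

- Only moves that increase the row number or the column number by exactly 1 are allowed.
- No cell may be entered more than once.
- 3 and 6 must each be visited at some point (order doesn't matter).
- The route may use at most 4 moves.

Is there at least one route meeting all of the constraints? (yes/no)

yes

One route that works: 1 → 2 → 3 → 6 → 9.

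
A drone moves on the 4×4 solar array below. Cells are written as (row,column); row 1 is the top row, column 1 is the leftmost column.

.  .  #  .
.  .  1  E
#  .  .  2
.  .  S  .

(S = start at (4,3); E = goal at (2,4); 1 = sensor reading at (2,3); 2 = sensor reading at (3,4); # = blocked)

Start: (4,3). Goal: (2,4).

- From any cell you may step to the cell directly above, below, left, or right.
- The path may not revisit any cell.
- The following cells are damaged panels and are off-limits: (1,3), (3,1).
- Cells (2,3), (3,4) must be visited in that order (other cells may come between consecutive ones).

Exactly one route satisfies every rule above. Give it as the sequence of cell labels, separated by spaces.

(4,3) (4,2) (3,2) (2,2) (2,3) (3,3) (3,4) (2,4)

The waypoints must appear in the order (2,3), (3,4), with no cell reused.
Route from (4,3): left to (4,2), 2× up (reaching (2,2)), right to (2,3), down to (3,3), right to (3,4), up to (2,4) — 7 moves in all.
Check: order respected (1 at step 4, 2 at step 6).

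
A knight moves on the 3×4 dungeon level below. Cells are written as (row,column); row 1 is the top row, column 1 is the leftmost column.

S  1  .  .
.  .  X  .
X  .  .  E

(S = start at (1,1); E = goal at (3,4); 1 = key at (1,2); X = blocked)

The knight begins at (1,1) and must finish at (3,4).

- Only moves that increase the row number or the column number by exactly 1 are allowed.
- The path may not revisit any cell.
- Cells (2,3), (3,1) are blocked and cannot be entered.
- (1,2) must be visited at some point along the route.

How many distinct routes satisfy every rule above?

A right/down-only route from (1,1) to (3,4) makes exactly 2 down-moves and 3 right-moves in some order.
With no other constraints that would be C(5,2) = 10 routes.
Split at (1,2) and multiply the segment counts (each segment already excludes blocked cells): (1,1)→(1,2): 1; (1,2)→(3,4): 2; product = 2.
That gives 2 routes.

2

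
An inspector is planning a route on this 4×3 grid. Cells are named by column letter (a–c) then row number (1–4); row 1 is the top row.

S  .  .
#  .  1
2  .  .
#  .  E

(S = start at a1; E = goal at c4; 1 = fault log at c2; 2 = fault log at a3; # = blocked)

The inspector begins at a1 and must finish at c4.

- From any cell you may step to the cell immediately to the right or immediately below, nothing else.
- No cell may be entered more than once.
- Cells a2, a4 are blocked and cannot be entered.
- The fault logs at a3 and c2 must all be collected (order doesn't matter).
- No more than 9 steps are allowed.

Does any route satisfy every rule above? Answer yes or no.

a3 is below but to the left of c2: going c2 → a3 would need a leftward move and a3 → c2 an upward move, so no right/down-only route can visit both required cells.

no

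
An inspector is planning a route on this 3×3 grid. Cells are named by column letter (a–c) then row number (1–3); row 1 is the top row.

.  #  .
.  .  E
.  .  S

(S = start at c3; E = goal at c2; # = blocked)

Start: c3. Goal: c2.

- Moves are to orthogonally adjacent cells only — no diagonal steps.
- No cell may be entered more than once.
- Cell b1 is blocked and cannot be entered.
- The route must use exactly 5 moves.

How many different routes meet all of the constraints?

1

Need simple routes of exactly 5 moves from c3 to c2 (Manhattan distance 1, so 2 moves are spent on a detour and 2 undoing it).
Enumerating: c3 b3 a3 a2 b2 c2.
That gives 1 route.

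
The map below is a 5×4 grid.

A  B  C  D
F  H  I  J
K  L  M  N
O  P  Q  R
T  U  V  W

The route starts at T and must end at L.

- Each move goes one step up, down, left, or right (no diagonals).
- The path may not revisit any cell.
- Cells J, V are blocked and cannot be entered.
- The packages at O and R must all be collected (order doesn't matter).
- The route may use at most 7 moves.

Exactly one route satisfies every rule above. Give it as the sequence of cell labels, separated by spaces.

T O P Q R N M L

Any route must reach O and R and still end at L within 7 moves, so the order of the required stops is forced.
Route from T: up to O, 3× right (reaching R), up to N, 2× left (reaching L) — 7 moves in all.
Check: all required cells visited; 7 ≤ 7 moves.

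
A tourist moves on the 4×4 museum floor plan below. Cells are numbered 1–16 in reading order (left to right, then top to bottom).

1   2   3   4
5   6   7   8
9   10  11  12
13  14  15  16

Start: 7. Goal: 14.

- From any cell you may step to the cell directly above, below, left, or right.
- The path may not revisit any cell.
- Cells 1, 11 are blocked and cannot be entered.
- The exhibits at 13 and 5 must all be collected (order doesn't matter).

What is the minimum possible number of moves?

Any route passes through 13 and 5 in some order between 7 and 14. Summing Manhattan distances along each leg and taking the cheapest ordering (7 → 5 → 13 → 14) gives a lower bound of 2 + 2 + 1 = 5 moves.
A route of 5 moves achieves this: 7 → 6 → 5 → 9 → 13 → 14.
Since 5 matches the lower bound, it is optimal.

5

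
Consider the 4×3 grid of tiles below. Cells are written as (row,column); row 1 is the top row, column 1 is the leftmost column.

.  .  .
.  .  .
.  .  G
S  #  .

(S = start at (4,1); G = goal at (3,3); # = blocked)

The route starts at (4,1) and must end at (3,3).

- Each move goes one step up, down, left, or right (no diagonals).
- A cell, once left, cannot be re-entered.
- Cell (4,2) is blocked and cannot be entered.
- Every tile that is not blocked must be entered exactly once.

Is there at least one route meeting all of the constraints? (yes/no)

no

Cell (4,3) has only one open neighbour but is neither the start nor the goal, so a Hamiltonian route would have to both enter and leave it through the same neighbour — impossible without revisiting.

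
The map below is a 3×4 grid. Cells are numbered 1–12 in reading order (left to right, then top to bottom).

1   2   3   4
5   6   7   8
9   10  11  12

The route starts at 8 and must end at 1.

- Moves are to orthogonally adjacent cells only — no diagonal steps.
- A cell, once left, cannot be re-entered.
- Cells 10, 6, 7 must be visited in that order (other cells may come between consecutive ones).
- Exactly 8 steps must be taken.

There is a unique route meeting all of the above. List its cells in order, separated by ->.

The waypoints must appear in the order 10, 6, 7, with no cell reused.
Route from 8: down 1 to 12, left 2 to 10, up 1 to 6, right 1 to 7, up 1 to 3, left 2 to 1 — 8 moves in all.
Check: order respected (10 at step 3, 6 at step 4, 7 at step 5); 8 moves as required.

8 -> 12 -> 11 -> 10 -> 6 -> 7 -> 3 -> 2 -> 1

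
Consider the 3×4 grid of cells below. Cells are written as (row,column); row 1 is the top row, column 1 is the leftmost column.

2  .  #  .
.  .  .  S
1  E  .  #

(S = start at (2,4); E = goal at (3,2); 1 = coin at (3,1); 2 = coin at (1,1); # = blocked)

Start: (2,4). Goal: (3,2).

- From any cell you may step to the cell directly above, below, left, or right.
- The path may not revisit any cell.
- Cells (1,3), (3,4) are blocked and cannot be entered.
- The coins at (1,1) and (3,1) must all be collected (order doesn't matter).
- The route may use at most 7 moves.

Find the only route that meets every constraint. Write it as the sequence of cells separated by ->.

Any route must reach (1,1) and (3,1) and still end at (3,2) within 7 moves, so the order of the required stops is forced.
Route from (2,4): left 2 to (2,2), up 1 to (1,2), left 1 to (1,1), down 2 to (3,1), right 1 to (3,2) — 7 moves in all.
Check: all required cells visited; 7 ≤ 7 moves.

(2,4) -> (2,3) -> (2,2) -> (1,2) -> (1,1) -> (2,1) -> (3,1) -> (3,2)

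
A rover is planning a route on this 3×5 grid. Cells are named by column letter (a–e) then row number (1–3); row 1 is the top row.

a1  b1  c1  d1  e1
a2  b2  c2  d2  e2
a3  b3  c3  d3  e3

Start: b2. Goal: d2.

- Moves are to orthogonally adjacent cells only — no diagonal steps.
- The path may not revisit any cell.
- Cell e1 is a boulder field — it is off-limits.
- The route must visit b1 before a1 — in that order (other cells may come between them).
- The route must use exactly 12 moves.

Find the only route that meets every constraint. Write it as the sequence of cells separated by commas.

b2, c2, c1, b1, a1, a2, a3, b3, c3, d3, e3, e2, d2

The waypoints must appear in the order b1, a1, with no cell reused.
Route from b2: right to c2, up to c1, 2× left (reaching a1), 2× down (reaching a3), 4× right (reaching e3), up to e2, left to d2 — 12 moves in all.
Check: order respected (b1 at step 3, a1 at step 4); 12 moves as required.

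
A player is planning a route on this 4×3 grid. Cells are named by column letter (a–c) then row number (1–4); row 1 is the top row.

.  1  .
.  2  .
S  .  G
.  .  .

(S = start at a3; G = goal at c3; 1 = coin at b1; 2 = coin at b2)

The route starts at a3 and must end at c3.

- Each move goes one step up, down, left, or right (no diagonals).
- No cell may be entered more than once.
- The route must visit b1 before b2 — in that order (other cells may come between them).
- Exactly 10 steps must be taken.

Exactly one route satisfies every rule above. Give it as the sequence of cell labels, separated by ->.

The waypoints must appear in the order b1, b2, with no cell reused.
Route from a3: 2× up (reaching a1), 2× right (reaching c1), down to c2, left to b2, 2× down (reaching b4), right to c4, up to c3 — 10 moves in all.
Check: order respected (1 at step 3, 2 at step 6); 10 moves as required.

a3 -> a2 -> a1 -> b1 -> c1 -> c2 -> b2 -> b3 -> b4 -> c4 -> c3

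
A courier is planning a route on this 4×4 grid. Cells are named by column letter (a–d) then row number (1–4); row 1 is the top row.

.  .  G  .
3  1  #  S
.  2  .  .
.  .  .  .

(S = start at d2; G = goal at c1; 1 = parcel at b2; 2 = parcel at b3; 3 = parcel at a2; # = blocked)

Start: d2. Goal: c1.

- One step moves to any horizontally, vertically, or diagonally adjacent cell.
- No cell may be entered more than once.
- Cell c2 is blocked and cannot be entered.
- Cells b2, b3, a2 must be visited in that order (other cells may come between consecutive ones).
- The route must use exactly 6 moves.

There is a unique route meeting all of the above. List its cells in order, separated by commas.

The waypoints must appear in the order b2, b3, a2, with no cell reused.
Route from d2: down-left 1 to c3, up-left 1 to b2, down 1 to b3, up-left 1 to a2, up-right 1 to b1, right 1 to c1 — 6 moves in all.
Check: order respected (1 at step 2, 2 at step 3, 3 at step 4); 6 moves as required.

d2, c3, b2, b3, a2, b1, c1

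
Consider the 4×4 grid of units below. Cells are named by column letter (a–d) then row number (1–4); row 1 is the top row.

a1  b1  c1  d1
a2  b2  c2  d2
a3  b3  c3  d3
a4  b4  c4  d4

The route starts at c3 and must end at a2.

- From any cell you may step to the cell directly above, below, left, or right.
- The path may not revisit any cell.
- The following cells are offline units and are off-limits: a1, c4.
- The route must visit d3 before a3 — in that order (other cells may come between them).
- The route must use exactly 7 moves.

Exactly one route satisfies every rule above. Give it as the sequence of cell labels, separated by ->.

The waypoints must appear in the order d3, a3, with no cell reused.
Route from c3: right 1 to d3, up 1 to d2, left 2 to b2, down 1 to b3, left 1 to a3, up 1 to a2 — 7 moves in all.
Check: order respected (d3 at step 1, a3 at step 6); 7 moves as required.

c3 -> d3 -> d2 -> c2 -> b2 -> b3 -> a3 -> a2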